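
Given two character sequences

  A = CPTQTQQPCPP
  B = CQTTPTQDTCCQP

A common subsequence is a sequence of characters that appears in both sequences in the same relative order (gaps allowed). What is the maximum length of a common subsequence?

7

Pick C at A[1]=B[1], then P at A[2]=B[5], then T at A[3]=B[6], then Q at A[4]=B[7], then T at A[5]=B[9], then Q at A[7]=B[12], then P at A[11]=B[13]; all 7 characters appear in both, in order, and the DP table's final entry dp[11][13] is also 7, so no common subsequence is longer.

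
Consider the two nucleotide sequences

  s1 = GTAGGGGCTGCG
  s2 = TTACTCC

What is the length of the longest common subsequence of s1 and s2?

Match T at s1[2]=s2[2], A at s1[3]=s2[3], C at s1[8]=s2[4], T at s1[9]=s2[5], C at s1[11]=s2[7] — 5 bases in the same relative order in both. The LCS DP gives dp[12][7] = 5, so this is optimal.

5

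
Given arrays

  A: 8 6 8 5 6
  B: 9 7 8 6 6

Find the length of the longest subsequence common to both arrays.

3

Taking 8 at A[1]=B[3], then 6 at A[2]=B[4], then 6 at A[5]=B[5] gives a common subsequence of length 3. dp[5][5] = 3 confirms this is the maximum.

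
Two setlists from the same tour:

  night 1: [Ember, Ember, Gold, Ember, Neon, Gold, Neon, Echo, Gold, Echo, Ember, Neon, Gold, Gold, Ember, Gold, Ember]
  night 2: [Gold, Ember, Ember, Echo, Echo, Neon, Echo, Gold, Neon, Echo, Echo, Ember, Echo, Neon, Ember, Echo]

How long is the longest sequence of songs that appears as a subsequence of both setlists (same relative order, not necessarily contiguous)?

Taking Ember (night 1 #1, night 2 #2) → Ember (night 1 #2, night 2 #3) → Neon (night 1 #5, night 2 #6) → Gold (night 1 #6, night 2 #8) → Neon (night 1 #7, night 2 #9) → Echo (night 1 #8, night 2 #10) → Echo (night 1 #10, night 2 #11) → Ember (night 1 #11, night 2 #12) → Neon (night 1 #12, night 2 #14) → Ember (night 1 #15, night 2 #15) gives a common subsequence of length 10. The LCS DP gives dp[17][16] = 10, so this is optimal.

10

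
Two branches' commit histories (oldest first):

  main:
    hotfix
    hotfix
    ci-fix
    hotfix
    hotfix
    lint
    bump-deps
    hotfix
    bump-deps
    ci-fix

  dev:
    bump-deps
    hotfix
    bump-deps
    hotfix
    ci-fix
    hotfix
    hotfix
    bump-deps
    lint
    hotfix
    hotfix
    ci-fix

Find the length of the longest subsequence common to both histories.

Match hotfix at main[1]=dev[2], then hotfix at main[2]=dev[4], then ci-fix at main[3]=dev[5], then hotfix at main[4]=dev[6], then hotfix at main[5]=dev[7], then lint at main[6]=dev[9], then hotfix at main[8]=dev[11], then ci-fix at main[10]=dev[12] — 8 commits in the same relative order in both. dp[10][12] = 8 confirms this is the maximum.

8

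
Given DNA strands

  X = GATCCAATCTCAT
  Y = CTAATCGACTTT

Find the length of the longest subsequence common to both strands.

Pick A at X[2]=Y[4]; then T at X[3]=Y[5]; then C at X[4]=Y[6]; then C at X[5]=Y[9]; then T at X[8]=Y[10]; then T at X[10]=Y[11]; then T at X[13]=Y[12]; all 7 bases appear in both, in order, and the DP table's final entry dp[13][12] is also 7, so no common subsequence is longer.

7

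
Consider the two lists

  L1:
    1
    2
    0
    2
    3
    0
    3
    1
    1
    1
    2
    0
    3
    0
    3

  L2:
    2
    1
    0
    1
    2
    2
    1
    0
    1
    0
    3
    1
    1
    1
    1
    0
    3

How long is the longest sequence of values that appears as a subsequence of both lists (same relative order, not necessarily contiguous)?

10

One common subsequence of length 10: 1 at L1[1]=L2[4], 2 at L1[2]=L2[6], 0 at L1[3]=L2[8], 0 at L1[6]=L2[10], 3 at L1[7]=L2[11], 1 at L1[8]=L2[13], 1 at L1[9]=L2[14], 1 at L1[10]=L2[15], 0 at L1[14]=L2[16], 3 at L1[15]=L2[17]. The LCS DP gives dp[15][17] = 10, so this is optimal.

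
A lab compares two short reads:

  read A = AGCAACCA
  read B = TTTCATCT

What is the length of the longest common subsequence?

Taking C [3,4], then A [4,5], then C [6,7] gives a common subsequence of length 3, and the DP table's final entry dp[8][8] is also 3, so no common subsequence is longer.

3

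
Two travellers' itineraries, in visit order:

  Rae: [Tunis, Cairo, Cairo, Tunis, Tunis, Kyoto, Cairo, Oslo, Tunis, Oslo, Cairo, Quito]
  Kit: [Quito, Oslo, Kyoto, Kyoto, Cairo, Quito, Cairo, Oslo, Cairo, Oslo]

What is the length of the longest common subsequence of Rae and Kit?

Taking Cairo at Rae[2]=Kit[5]; then Cairo at Rae[3]=Kit[7]; then Cairo at Rae[7]=Kit[9]; then Oslo at Rae[10]=Kit[10] gives a common subsequence of length 4. The LCS DP gives dp[12][10] = 4, so this is optimal.

4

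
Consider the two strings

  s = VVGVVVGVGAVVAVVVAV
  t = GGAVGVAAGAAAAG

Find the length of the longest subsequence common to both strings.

One common subsequence of length 8: G (s #3, t #2), then V (s #6, t #4), then G (s #7, t #5), then V (s #8, t #6), then G (s #9, t #9), then A (s #10, t #11), then A (s #13, t #12), then A (s #17, t #13), and the DP table's final entry dp[18][14] is also 8, so no common subsequence is longer.

8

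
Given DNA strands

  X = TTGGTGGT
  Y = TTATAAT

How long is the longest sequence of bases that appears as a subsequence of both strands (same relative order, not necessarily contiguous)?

4

Let dp[i][j] be the LCS length of the first i bases of X and the first j bases of Y. dp[i][j] = dp[i-1][j-1]+1 when the i-th and j-th bases match, else max(dp[i-1][j], dp[i][j-1]).
    ·  T  T  A  T  A  A  T
 ·  0  0  0  0  0  0  0  0
 T  0  1  1  1  1  1  1  1
 T  0  1  2  2  2  2  2  2
 G  0  1  2  2  2  2  2  2
 G  0  1  2  2  2  2  2  2
 T  0  1  2  2  3  3  3  3
 G  0  1  2  2  3  3  3  3
 G  0  1  2  2  3  3  3  3
 T  0  1  2  2  3  3  3  4
dp[8][7] = 4. One LCS (by backtracking along matches): TTTT.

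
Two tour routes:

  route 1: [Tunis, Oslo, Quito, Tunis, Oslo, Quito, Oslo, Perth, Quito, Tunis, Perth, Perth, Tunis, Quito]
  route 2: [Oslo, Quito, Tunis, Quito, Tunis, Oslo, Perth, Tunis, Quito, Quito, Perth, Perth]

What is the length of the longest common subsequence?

9

Taking Oslo (route 1 #2, route 2 #1) → Quito (route 1 #3, route 2 #2) → Tunis (route 1 #4, route 2 #3) → Quito (route 1 #6, route 2 #4) → Oslo (route 1 #7, route 2 #6) → Perth (route 1 #8, route 2 #7) → Quito (route 1 #9, route 2 #10) → Perth (route 1 #11, route 2 #11) → Perth (route 1 #12, route 2 #12) gives a common subsequence of length 9. Since dp[14][12] = 9, nothing longer is possible.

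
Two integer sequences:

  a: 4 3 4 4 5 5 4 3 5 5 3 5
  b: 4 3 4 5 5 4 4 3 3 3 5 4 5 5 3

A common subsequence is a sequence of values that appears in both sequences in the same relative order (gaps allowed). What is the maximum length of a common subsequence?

10

Taking 4 at a[1]=b[1]; then 3 at a[2]=b[2]; then 4 at a[4]=b[3]; then 5 at a[5]=b[4]; then 5 at a[6]=b[5]; then 4 at a[7]=b[7]; then 3 at a[8]=b[10]; then 5 at a[9]=b[13]; then 5 at a[10]=b[14]; then 3 at a[11]=b[15] gives a common subsequence of length 10. Since dp[12][15] = 10, nothing longer is possible.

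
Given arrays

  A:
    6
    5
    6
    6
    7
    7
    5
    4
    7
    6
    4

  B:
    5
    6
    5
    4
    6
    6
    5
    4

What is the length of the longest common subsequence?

Pick 6 [1,2]; then 5 [2,3]; then 6 [3,5]; then 6 [4,6]; then 5 [7,7]; then 4 [11,8]; all 6 values appear in both, in order. Since dp[11][8] = 6, nothing longer is possible.

6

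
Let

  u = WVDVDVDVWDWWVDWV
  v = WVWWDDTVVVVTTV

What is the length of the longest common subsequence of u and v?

8

Taking W at u[1]=v[1] → V at u[2]=v[2] → D at u[3]=v[6] → V at u[4]=v[8] → V at u[6]=v[9] → V at u[8]=v[10] → V at u[13]=v[11] → V at u[16]=v[14] gives a common subsequence of length 8. dp[16][14] = 8 confirms this is the maximum.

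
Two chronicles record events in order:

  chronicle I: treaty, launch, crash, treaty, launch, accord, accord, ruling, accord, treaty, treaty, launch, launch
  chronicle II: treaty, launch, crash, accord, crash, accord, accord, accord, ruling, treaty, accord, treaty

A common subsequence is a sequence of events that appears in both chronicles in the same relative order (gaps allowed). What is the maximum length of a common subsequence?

8

Pick treaty (chronicle I #1, chronicle II #1); then launch (chronicle I #2, chronicle II #2); then crash (chronicle I #3, chronicle II #5); then accord (chronicle I #6, chronicle II #7); then accord (chronicle I #7, chronicle II #8); then ruling (chronicle I #8, chronicle II #9); then accord (chronicle I #9, chronicle II #11); then treaty (chronicle I #11, chronicle II #12); all 8 events appear in both, in order, and the DP table's final entry dp[13][12] is also 8, so no common subsequence is longer.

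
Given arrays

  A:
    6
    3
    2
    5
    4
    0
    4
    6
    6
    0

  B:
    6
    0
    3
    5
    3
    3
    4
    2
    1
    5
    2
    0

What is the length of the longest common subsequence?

Let dp[i][j] be the LCS length of the first i values of A and the first j values of B. dp[i][j] = dp[i-1][j-1]+1 when the i-th and j-th values match, else max(dp[i-1][j], dp[i][j-1]).
    ·  6  0  3  5  3  3  4  2  1  5  2  0
 ·  0  0  0  0  0  0  0  0  0  0  0  0  0
 6  0  1  1  1  1  1  1  1  1  1  1  1  1
 3  0  1  1  2  2  2  2  2  2  2  2  2  2
 2  0  1  1  2  2  2  2  2  3  3  3  3  3
 5  0  1  1  2  3  3  3  3  3  3  4  4  4
 4  0  1  1  2  3  3  3  4  4  4  4  4  4
 0  0  1  2  2  3  3  3  4  4  4  4  4  5
 4  0  1  2  2  3  3  3  4  4  4  4  4  5
 6  0  1  2  2  3  3  3  4  4  4  4  4  5
 6  0  1  2  2  3  3  3  4  4  4  4  4  5
 0  0  1  2  2  3  3  3  4  4  4  4  4  5
dp[10][12] = 5. One LCS (by backtracking along matches): 6, 3, 2, 5, 0.

5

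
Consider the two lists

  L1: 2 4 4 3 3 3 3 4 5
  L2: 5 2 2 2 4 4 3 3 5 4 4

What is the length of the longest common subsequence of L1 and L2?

One common subsequence of length 6: 2 (L1 #1, L2 #4); then 4 (L1 #2, L2 #5); then 4 (L1 #3, L2 #6); then 3 (L1 #4, L2 #7); then 3 (L1 #5, L2 #8); then 4 (L1 #8, L2 #11), and the DP table's final entry dp[9][11] is also 6, so no common subsequence is longer.

6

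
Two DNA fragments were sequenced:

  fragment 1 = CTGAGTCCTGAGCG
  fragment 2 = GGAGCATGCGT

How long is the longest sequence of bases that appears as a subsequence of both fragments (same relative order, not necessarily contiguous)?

One common subsequence of length 8: G [3,2]; then A [4,3]; then G [5,4]; then C [7,5]; then T [9,7]; then G [12,8]; then C [13,9]; then G [14,10]. The LCS DP gives dp[14][11] = 8, so this is optimal.

8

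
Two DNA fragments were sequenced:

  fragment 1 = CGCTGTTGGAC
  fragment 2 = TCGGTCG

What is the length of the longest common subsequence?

Match C (fragment 1 #1, fragment 2 #2) → G (fragment 1 #2, fragment 2 #3) → G (fragment 1 #5, fragment 2 #4) → T (fragment 1 #6, fragment 2 #5) → G (fragment 1 #9, fragment 2 #7) — 5 bases in the same relative order in both. The LCS DP gives dp[11][7] = 5, so this is optimal.

5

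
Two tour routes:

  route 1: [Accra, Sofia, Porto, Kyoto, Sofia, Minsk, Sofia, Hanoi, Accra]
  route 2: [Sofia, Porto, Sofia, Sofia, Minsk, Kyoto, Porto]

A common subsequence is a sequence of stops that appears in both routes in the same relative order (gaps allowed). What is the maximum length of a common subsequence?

Match Sofia [2,1] → Porto [3,2] → Sofia [5,4] → Minsk [6,5] — 4 stops in the same relative order in both. The LCS DP gives dp[9][7] = 4, so this is optimal.

4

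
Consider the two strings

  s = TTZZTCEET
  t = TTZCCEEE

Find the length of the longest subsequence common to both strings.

Let dp[i][j] be the LCS length of the first i characters of s and the first j characters of t. dp[i][j] = dp[i-1][j-1]+1 when the i-th and j-th characters match, else max(dp[i-1][j], dp[i][j-1]).
    ·  T  T  Z  C  C  E  E  E
 ·  0  0  0  0  0  0  0  0  0
 T  0  1  1  1  1  1  1  1  1
 T  0  1  2  2  2  2  2  2  2
 Z  0  1  2  3  3  3  3  3  3
 Z  0  1  2  3  3  3  3  3  3
 T  0  1  2  3  3  3  3  3  3
 C  0  1  2  3  4  4  4  4  4
 E  0  1  2  3  4  4  5  5  5
 E  0  1  2  3  4  4  5  6  6
 T  0  1  2  3  4  4  5  6  6
dp[9][8] = 6. One LCS (by backtracking along matches): TTZCEE.

6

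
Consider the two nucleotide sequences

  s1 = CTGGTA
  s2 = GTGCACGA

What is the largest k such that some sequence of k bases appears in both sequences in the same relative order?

Match T at s1[2]=s2[2] → G at s1[3]=s2[3] → G at s1[4]=s2[7] → A at s1[6]=s2[8] — 4 bases in the same relative order in both. The LCS DP gives dp[6][8] = 4, so this is optimal.

4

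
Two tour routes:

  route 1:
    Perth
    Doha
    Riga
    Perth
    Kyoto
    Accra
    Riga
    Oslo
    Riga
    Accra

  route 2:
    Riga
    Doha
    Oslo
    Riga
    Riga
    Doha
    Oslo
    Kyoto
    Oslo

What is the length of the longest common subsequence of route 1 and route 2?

4

One common subsequence of length 4: Doha (route 1 #2, route 2 #2), then Riga (route 1 #3, route 2 #5), then Kyoto (route 1 #5, route 2 #8), then Oslo (route 1 #8, route 2 #9), and the DP table's final entry dp[10][9] is also 4, so no common subsequence is longer.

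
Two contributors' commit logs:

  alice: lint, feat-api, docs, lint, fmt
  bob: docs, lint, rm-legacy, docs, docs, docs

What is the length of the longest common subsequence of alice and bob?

Pick lint [1,2], then docs [3,6]; all 2 commits appear in both, in order, and the DP table's final entry dp[5][6] is also 2, so no common subsequence is longer.

2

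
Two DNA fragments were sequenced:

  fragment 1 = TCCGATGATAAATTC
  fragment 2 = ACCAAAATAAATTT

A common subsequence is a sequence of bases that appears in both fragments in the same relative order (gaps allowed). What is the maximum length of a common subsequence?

10

Pick C [2,2], C [3,3], A [5,6], A [8,7], T [9,8], A [10,9], A [11,10], A [12,11], T [13,13], T [14,14]; all 10 bases appear in both, in order. Since dp[15][14] = 10, nothing longer is possible.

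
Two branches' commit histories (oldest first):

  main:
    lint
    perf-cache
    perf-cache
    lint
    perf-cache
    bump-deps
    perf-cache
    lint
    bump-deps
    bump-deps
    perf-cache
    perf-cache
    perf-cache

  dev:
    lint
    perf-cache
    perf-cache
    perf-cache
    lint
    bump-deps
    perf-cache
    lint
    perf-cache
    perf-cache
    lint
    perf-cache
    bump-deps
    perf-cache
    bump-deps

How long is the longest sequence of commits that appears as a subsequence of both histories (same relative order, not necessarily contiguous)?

Match lint at main[1]=dev[1] → perf-cache at main[2]=dev[3] → perf-cache at main[3]=dev[4] → lint at main[4]=dev[5] → bump-deps at main[6]=dev[6] → perf-cache at main[7]=dev[7] → lint at main[8]=dev[8] → perf-cache at main[11]=dev[10] → perf-cache at main[12]=dev[12] → perf-cache at main[13]=dev[14] — 10 commits in the same relative order in both, and the DP table's final entry dp[13][15] is also 10, so no common subsequence is longer.

10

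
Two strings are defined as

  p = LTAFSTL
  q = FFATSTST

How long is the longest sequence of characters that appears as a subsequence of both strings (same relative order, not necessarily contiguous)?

3

Pick T at p[2]=q[6] → S at p[5]=q[7] → T at p[6]=q[8]; all 3 characters appear in both, in order. The LCS DP gives dp[7][8] = 3, so this is optimal.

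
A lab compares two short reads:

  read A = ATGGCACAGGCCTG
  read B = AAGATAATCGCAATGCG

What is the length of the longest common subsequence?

9

Taking A (read A #1, read B #7), then T (read A #2, read B #8), then G (read A #4, read B #10), then C (read A #5, read B #11), then A (read A #6, read B #12), then A (read A #8, read B #13), then G (read A #10, read B #15), then C (read A #12, read B #16), then G (read A #14, read B #17) gives a common subsequence of length 9. Since dp[14][17] = 9, nothing longer is possible.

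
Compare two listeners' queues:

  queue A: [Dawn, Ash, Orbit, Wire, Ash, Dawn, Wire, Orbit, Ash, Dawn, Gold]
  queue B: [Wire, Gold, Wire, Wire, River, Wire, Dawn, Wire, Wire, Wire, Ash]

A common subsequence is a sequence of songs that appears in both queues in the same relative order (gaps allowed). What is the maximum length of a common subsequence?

4

Taking Dawn [1,7], Wire [4,9], Wire [7,10], Ash [9,11] gives a common subsequence of length 4. dp[11][11] = 4 confirms this is the maximum.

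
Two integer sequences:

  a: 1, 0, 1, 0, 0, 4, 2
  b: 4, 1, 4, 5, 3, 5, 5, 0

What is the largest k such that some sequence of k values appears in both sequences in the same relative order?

2

Let dp[i][j] be the LCS length of the first i values of a and the first j values of b. dp[i][j] = dp[i-1][j-1]+1 when the i-th and j-th values match, else max(dp[i-1][j], dp[i][j-1]).
    ·  4  1  4  5  3  5  5  0
 ·  0  0  0  0  0  0  0  0  0
 1  0  0  1  1  1  1  1  1  1
 0  0  0  1  1  1  1  1  1  2
 1  0  0  1  1  1  1  1  1  2
 0  0  0  1  1  1  1  1  1  2
 0  0  0  1  1  1  1  1  1  2
 4  0  1  1  2  2  2  2  2  2
 2  0  1  1  2  2  2  2  2  2
dp[7][8] = 2. One LCS (by backtracking along matches): 1, 0.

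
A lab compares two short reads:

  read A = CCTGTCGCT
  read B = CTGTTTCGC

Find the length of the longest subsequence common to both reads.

Let dp[i][j] be the LCS length of the first i bases of read A and the first j bases of read B. dp[i][j] = dp[i-1][j-1]+1 when the i-th and j-th bases match, else max(dp[i-1][j], dp[i][j-1]).
    ·  C  T  G  T  T  T  C  G  C
 ·  0  0  0  0  0  0  0  0  0  0
 C  0  1  1  1  1  1  1  1  1  1
 C  0  1  1  1  1  1  1  2  2  2
 T  0  1  2  2  2  2  2  2  2  2
 G  0  1  2  3  3  3  3  3  3  3
 T  0  1  2  3  4  4  4  4  4  4
 C  0  1  2  3  4  4  4  5  5  5
 G  0  1  2  3  4  4  4  5  6  6
 C  0  1  2  3  4  4  4  5  6  7
 T  0  1  2  3  4  5  5  5  6  7
dp[9][9] = 7. One LCS (by backtracking along matches): CTGTCGC.

7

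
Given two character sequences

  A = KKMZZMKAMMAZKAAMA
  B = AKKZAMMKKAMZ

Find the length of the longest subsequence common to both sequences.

9

Pick K (A #1, B #2); then K (A #2, B #3); then Z (A #5, B #4); then A (A #8, B #5); then M (A #9, B #6); then M (A #10, B #7); then K (A #13, B #9); then A (A #15, B #10); then M (A #16, B #11); all 9 characters appear in both, in order. Since dp[17][12] = 9, nothing longer is possible.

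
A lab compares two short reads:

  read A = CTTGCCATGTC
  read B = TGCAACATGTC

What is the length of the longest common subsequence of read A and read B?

9

Let dp[i][j] be the LCS length of the first i bases of read A and the first j bases of read B. dp[i][j] = dp[i-1][j-1]+1 when the i-th and j-th bases match, else max(dp[i-1][j], dp[i][j-1]).
    ·  T  G  C  A  A  C  A  T  G  T  C
 ·  0  0  0  0  0  0  0  0  0  0  0  0
 C  0  0  0  1  1  1  1  1  1  1  1  1
 T  0  1  1  1  1  1  1  1  2  2  2  2
 T  0  1  1  1  1  1  1  1  2  2  3  3
 G  0  1  2  2  2  2  2  2  2  3  3  3
 C  0  1  2  3  3  3  3  3  3  3  3  4
 C  0  1  2  3  3  3  4  4  4  4  4  4
 A  0  1  2  3  4  4  4  5  5  5  5  5
 T  0  1  2  3  4  4  4  5  6  6  6  6
 G  0  1  2  3  4  4  4  5  6  7  7  7
 T  0  1  2  3  4  4  4  5  6  7  8  8
 C  0  1  2  3  4  4  5  5  6  7  8  9
dp[11][11] = 9. One LCS (by backtracking along matches): TGCCATGTC.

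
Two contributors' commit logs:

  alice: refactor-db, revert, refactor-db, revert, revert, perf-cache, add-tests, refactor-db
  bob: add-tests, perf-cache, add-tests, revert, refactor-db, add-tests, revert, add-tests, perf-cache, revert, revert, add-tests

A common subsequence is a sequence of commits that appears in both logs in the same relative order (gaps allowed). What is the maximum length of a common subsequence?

5

Taking refactor-db [1,5], then revert [2,7], then revert [4,10], then revert [5,11], then add-tests [7,12] gives a common subsequence of length 5. The LCS DP gives dp[8][12] = 5, so this is optimal.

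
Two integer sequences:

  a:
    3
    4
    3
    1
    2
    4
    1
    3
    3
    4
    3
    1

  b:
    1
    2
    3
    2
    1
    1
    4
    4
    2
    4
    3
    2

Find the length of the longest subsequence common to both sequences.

5

Pick 3 (a #1, b #3), then 4 (a #2, b #8), then 2 (a #5, b #9), then 4 (a #6, b #10), then 3 (a #8, b #11); all 5 values appear in both, in order, and the DP table's final entry dp[12][12] is also 5, so no common subsequence is longer.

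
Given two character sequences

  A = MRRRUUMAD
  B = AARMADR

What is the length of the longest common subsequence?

4

One common subsequence of length 4: R at A[4]=B[3]; then M at A[7]=B[4]; then A at A[8]=B[5]; then D at A[9]=B[6]. The LCS DP gives dp[9][7] = 4, so this is optimal.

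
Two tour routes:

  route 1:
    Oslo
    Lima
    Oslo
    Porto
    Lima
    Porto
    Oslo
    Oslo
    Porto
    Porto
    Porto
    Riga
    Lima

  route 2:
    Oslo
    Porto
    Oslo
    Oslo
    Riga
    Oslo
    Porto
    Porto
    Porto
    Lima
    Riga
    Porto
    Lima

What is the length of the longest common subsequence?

9

Pick Oslo [1,1], then Oslo [3,3], then Oslo [7,4], then Oslo [8,6], then Porto [9,7], then Porto [10,8], then Porto [11,9], then Riga [12,11], then Lima [13,13]; all 9 stops appear in both, in order. The LCS DP gives dp[13][13] = 9, so this is optimal.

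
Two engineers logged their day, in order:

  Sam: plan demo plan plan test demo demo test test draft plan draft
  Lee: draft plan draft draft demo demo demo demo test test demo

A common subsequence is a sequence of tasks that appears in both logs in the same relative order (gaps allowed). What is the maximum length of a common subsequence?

One common subsequence of length 6: plan [1,2]; then demo [2,6]; then demo [6,7]; then demo [7,8]; then test [8,9]; then test [9,10]. The LCS DP gives dp[12][11] = 6, so this is optimal.

6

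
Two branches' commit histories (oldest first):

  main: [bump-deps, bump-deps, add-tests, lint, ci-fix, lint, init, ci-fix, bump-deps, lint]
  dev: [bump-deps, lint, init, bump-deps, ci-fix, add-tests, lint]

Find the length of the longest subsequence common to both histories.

Taking bump-deps at main[2]=dev[1], then lint at main[6]=dev[2], then init at main[7]=dev[3], then ci-fix at main[8]=dev[5], then lint at main[10]=dev[7] gives a common subsequence of length 5, and the DP table's final entry dp[10][7] is also 5, so no common subsequence is longer.

5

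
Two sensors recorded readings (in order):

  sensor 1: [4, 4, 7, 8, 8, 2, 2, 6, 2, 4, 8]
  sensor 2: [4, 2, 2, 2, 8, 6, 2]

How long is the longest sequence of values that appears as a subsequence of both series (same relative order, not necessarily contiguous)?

5

Taking 4 at sensor 1[1]=sensor 2[1], then 2 at sensor 1[6]=sensor 2[3], then 2 at sensor 1[7]=sensor 2[4], then 6 at sensor 1[8]=sensor 2[6], then 2 at sensor 1[9]=sensor 2[7] gives a common subsequence of length 5, and the DP table's final entry dp[11][7] is also 5, so no common subsequence is longer.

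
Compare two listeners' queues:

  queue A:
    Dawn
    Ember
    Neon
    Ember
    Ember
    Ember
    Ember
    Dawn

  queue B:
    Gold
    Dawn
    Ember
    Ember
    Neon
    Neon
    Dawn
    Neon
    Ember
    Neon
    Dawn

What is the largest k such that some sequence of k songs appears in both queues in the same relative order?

One common subsequence of length 5: Dawn (queue A #1, queue B #2) → Ember (queue A #2, queue B #4) → Neon (queue A #3, queue B #8) → Ember (queue A #4, queue B #9) → Dawn (queue A #8, queue B #11). dp[8][11] = 5 confirms this is the maximum.

5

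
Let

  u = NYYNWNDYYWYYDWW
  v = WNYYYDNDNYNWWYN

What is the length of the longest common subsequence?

Taking N at u[1]=v[2]; then Y at u[2]=v[4]; then Y at u[3]=v[5]; then N at u[4]=v[7]; then N at u[6]=v[9]; then Y at u[8]=v[10]; then W at u[10]=v[13]; then Y at u[11]=v[14] gives a common subsequence of length 8. dp[15][15] = 8 confirms this is the maximum.

8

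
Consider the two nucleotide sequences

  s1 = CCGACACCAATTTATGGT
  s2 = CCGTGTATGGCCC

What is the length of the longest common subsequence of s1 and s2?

9

One common subsequence of length 9: C at s1[1]=s2[1], then C at s1[2]=s2[2], then G at s1[3]=s2[3], then T at s1[11]=s2[4], then T at s1[13]=s2[6], then A at s1[14]=s2[7], then T at s1[15]=s2[8], then G at s1[16]=s2[9], then G at s1[17]=s2[10]. dp[18][13] = 9 confirms this is the maximum.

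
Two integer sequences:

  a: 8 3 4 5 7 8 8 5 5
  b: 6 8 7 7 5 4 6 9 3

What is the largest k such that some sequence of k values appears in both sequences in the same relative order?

3

Let dp[i][j] be the LCS length of the first i values of a and the first j values of b. dp[i][j] = dp[i-1][j-1]+1 when the i-th and j-th values match, else max(dp[i-1][j], dp[i][j-1]).
    ·  6  8  7  7  5  4  6  9  3
 ·  0  0  0  0  0  0  0  0  0  0
 8  0  0  1  1  1  1  1  1  1  1
 3  0  0  1  1  1  1  1  1  1  2
 4  0  0  1  1  1  1  2  2  2  2
 5  0  0  1  1  1  2  2  2  2  2
 7  0  0  1  2  2  2  2  2  2  2
 8  0  0  1  2  2  2  2  2  2  2
 8  0  0  1  2  2  2  2  2  2  2
 5  0  0  1  2  2  3  3  3  3  3
 5  0  0  1  2  2  3  3  3  3  3
dp[9][9] = 3. One LCS (by backtracking along matches): 8, 7, 5.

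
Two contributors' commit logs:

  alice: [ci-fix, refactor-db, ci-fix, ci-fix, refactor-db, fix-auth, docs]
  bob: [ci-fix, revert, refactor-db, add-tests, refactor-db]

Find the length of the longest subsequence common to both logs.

One common subsequence of length 3: ci-fix at alice[1]=bob[1] → refactor-db at alice[2]=bob[3] → refactor-db at alice[5]=bob[5]. The LCS DP gives dp[7][5] = 3, so this is optimal.

3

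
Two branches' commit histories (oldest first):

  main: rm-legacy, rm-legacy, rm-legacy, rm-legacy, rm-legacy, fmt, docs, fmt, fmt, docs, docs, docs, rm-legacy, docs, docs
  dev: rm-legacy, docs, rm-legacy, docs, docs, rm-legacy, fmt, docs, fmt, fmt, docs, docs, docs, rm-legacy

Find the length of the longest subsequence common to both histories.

Match rm-legacy (main #1, dev #1), rm-legacy (main #2, dev #3), rm-legacy (main #5, dev #6), fmt (main #6, dev #7), docs (main #7, dev #8), fmt (main #8, dev #9), fmt (main #9, dev #10), docs (main #10, dev #11), docs (main #11, dev #12), docs (main #12, dev #13), rm-legacy (main #13, dev #14) — 11 commits in the same relative order in both. Since dp[15][14] = 11, nothing longer is possible.

11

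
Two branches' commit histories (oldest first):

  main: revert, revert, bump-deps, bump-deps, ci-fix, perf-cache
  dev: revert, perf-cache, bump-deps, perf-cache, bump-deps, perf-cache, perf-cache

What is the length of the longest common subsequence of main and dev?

4

Taking revert at main[1]=dev[1], bump-deps at main[3]=dev[3], bump-deps at main[4]=dev[5], perf-cache at main[6]=dev[7] gives a common subsequence of length 4, and the DP table's final entry dp[6][7] is also 4, so no common subsequence is longer.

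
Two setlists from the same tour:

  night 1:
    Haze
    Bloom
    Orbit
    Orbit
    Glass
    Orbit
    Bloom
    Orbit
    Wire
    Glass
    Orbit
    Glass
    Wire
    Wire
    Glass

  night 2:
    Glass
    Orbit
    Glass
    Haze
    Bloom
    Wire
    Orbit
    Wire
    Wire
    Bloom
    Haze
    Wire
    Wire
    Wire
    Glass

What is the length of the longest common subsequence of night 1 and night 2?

8

Match Haze (night 1 #1, night 2 #4), then Bloom (night 1 #2, night 2 #5), then Orbit (night 1 #3, night 2 #7), then Bloom (night 1 #7, night 2 #10), then Wire (night 1 #9, night 2 #12), then Wire (night 1 #13, night 2 #13), then Wire (night 1 #14, night 2 #14), then Glass (night 1 #15, night 2 #15) — 8 songs in the same relative order in both. Since dp[15][15] = 8, nothing longer is possible.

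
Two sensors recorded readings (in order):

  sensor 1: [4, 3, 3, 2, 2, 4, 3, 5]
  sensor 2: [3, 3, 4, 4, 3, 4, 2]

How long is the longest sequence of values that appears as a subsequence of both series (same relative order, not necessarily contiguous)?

4

Let dp[i][j] be the LCS length of the first i values of sensor 1 and the first j values of sensor 2. dp[i][j] = dp[i-1][j-1]+1 when the i-th and j-th values match, else max(dp[i-1][j], dp[i][j-1]).
    ·  3  3  4  4  3  4  2
 ·  0  0  0  0  0  0  0  0
 4  0  0  0  1  1  1  1  1
 3  0  1  1  1  1  2  2  2
 3  0  1  2  2  2  2  2  2
 2  0  1  2  2  2  2  2  3
 2  0  1  2  2  2  2  2  3
 4  0  1  2  3  3  3  3  3
 3  0  1  2  3  3  4  4  4
 5  0  1  2  3  3  4  4  4
dp[8][7] = 4. One LCS (by backtracking along matches): 3, 3, 4, 3.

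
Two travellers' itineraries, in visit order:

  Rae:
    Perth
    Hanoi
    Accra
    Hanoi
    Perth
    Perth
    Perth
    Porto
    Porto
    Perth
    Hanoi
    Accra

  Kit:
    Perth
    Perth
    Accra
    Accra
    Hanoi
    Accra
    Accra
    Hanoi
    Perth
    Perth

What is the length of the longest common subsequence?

Match Perth (Rae #1, Kit #2) → Hanoi (Rae #2, Kit #5) → Accra (Rae #3, Kit #7) → Hanoi (Rae #4, Kit #8) → Perth (Rae #7, Kit #9) → Perth (Rae #10, Kit #10) — 6 stops in the same relative order in both, and the DP table's final entry dp[12][10] is also 6, so no common subsequence is longer.

6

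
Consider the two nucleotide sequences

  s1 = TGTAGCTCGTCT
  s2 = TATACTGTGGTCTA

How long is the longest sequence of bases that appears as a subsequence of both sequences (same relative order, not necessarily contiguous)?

Taking T at s1[1]=s2[1]; then T at s1[3]=s2[3]; then A at s1[4]=s2[4]; then G at s1[5]=s2[7]; then T at s1[7]=s2[8]; then G at s1[9]=s2[10]; then T at s1[10]=s2[11]; then C at s1[11]=s2[12]; then T at s1[12]=s2[13] gives a common subsequence of length 9. dp[12][14] = 9 confirms this is the maximum.

9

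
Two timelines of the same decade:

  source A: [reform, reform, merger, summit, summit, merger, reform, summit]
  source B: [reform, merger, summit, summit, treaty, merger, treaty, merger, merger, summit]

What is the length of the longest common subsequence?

6

Match reform (source A #2, source B #1); then merger (source A #3, source B #2); then summit (source A #4, source B #3); then summit (source A #5, source B #4); then merger (source A #6, source B #9); then summit (source A #8, source B #10) — 6 events in the same relative order in both. The LCS DP gives dp[8][10] = 6, so this is optimal.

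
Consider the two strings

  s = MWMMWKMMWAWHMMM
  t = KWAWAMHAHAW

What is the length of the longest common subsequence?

Taking W [2,2]; then W [5,4]; then M [7,6]; then A [10,10]; then W [11,11] gives a common subsequence of length 5. dp[15][11] = 5 confirms this is the maximum.

5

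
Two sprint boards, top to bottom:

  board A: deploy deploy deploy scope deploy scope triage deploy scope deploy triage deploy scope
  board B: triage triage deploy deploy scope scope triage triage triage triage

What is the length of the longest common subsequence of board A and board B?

6

One common subsequence of length 6: deploy [2,3]; then deploy [3,4]; then scope [4,5]; then scope [6,6]; then triage [7,9]; then triage [11,10]. The LCS DP gives dp[13][10] = 6, so this is optimal.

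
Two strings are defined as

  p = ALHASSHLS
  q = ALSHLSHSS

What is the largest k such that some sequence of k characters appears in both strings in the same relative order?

6

Let dp[i][j] be the LCS length of the first i characters of p and the first j characters of q. dp[i][j] = dp[i-1][j-1]+1 when the i-th and j-th characters match, else max(dp[i-1][j], dp[i][j-1]).
    ·  A  L  S  H  L  S  H  S  S
 ·  0  0  0  0  0  0  0  0  0  0
 A  0  1  1  1  1  1  1  1  1  1
 L  0  1  2  2  2  2  2  2  2  2
 H  0  1  2  2  3  3  3  3  3  3
 A  0  1  2  2  3  3  3  3  3  3
 S  0  1  2  3  3  3  4  4  4  4
 S  0  1  2  3  3  3  4  4  5  5
 H  0  1  2  3  4  4  4  5  5  5
 L  0  1  2  3  4  5  5  5  5  5
 S  0  1  2  3  4  5  6  6  6  6
dp[9][9] = 6. One LCS (by backtracking along matches): ALHSSS.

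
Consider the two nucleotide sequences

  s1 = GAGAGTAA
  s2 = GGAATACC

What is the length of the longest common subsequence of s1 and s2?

Let dp[i][j] be the LCS length of the first i bases of s1 and the first j bases of s2. dp[i][j] = dp[i-1][j-1]+1 when the i-th and j-th bases match, else max(dp[i-1][j], dp[i][j-1]).
    ·  G  G  A  A  T  A  C  C
 ·  0  0  0  0  0  0  0  0  0
 G  0  1  1  1  1  1  1  1  1
 A  0  1  1  2  2  2  2  2  2
 G  0  1  2  2  2  2  2  2  2
 A  0  1  2  3  3  3  3  3  3
 G  0  1  2  3  3  3  3  3  3
 T  0  1  2  3  3  4  4  4  4
 A  0  1  2  3  4  4  5  5  5
 A  0  1  2  3  4  4  5  5  5
dp[8][8] = 5. One LCS (by backtracking along matches): GAATA.

5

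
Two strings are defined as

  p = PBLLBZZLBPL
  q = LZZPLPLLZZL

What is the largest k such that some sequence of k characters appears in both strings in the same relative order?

Taking P at p[1]=q[6], L at p[3]=q[7], L at p[4]=q[8], Z at p[6]=q[9], Z at p[7]=q[10], L at p[11]=q[11] gives a common subsequence of length 6. Since dp[11][11] = 6, nothing longer is possible.

6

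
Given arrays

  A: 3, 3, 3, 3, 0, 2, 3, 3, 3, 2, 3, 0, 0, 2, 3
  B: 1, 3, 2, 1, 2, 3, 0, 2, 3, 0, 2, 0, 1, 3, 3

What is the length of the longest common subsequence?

Pick 3 (A #1, B #2); then 3 (A #4, B #6); then 0 (A #5, B #7); then 2 (A #6, B #8); then 3 (A #7, B #9); then 2 (A #10, B #11); then 3 (A #11, B #14); then 3 (A #15, B #15); all 8 values appear in both, in order. Since dp[15][15] = 8, nothing longer is possible.

8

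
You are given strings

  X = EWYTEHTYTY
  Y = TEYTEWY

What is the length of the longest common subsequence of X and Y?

5

Let dp[i][j] be the LCS length of the first i characters of X and the first j characters of Y. dp[i][j] = dp[i-1][j-1]+1 when the i-th and j-th characters match, else max(dp[i-1][j], dp[i][j-1]).
    ·  T  E  Y  T  E  W  Y
 ·  0  0  0  0  0  0  0  0
 E  0  0  1  1  1  1  1  1
 W  0  0  1  1  1  1  2  2
 Y  0  0  1  2  2  2  2  3
 T  0  1  1  2  3  3  3  3
 E  0  1  2  2  3  4  4  4
 H  0  1  2  2  3  4  4  4
 T  0  1  2  2  3  4  4  4
 Y  0  1  2  3  3  4  4  5
 T  0  1  2  3  4  4  4  5
 Y  0  1  2  3  4  4  4  5
dp[10][7] = 5. One LCS (by backtracking along matches): EYTEY.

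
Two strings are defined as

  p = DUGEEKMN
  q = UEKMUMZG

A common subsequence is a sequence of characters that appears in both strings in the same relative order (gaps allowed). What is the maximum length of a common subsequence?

Let dp[i][j] be the LCS length of the first i characters of p and the first j characters of q. dp[i][j] = dp[i-1][j-1]+1 when the i-th and j-th characters match, else max(dp[i-1][j], dp[i][j-1]).
    ·  U  E  K  M  U  M  Z  G
 ·  0  0  0  0  0  0  0  0  0
 D  0  0  0  0  0  0  0  0  0
 U  0  1  1  1  1  1  1  1  1
 G  0  1  1  1  1  1  1  1  2
 E  0  1  2  2  2  2  2  2  2
 E  0  1  2  2  2  2  2  2  2
 K  0  1  2  3  3  3  3  3  3
 M  0  1  2  3  4  4  4  4  4
 N  0  1  2  3  4  4  4  4  4
dp[8][8] = 4. One LCS (by backtracking along matches): UEKM.

4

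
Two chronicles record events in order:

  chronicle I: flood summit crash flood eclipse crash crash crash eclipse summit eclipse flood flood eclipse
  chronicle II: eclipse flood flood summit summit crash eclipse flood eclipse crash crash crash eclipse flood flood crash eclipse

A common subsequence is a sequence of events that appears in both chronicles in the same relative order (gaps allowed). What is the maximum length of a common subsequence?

12

Match flood at chronicle I[1]=chronicle II[3]; then summit at chronicle I[2]=chronicle II[5]; then crash at chronicle I[3]=chronicle II[6]; then flood at chronicle I[4]=chronicle II[8]; then eclipse at chronicle I[5]=chronicle II[9]; then crash at chronicle I[6]=chronicle II[10]; then crash at chronicle I[7]=chronicle II[11]; then crash at chronicle I[8]=chronicle II[12]; then eclipse at chronicle I[11]=chronicle II[13]; then flood at chronicle I[12]=chronicle II[14]; then flood at chronicle I[13]=chronicle II[15]; then eclipse at chronicle I[14]=chronicle II[17] — 12 events in the same relative order in both. Since dp[14][17] = 12, nothing longer is possible.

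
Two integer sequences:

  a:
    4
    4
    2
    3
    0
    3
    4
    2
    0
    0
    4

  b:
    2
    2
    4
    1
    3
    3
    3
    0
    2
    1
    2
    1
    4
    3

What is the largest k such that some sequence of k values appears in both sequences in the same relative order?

Taking 4 [1,3], then 3 [4,7], then 0 [5,8], then 2 [8,11], then 4 [11,13] gives a common subsequence of length 5. dp[11][14] = 5 confirms this is the maximum.

5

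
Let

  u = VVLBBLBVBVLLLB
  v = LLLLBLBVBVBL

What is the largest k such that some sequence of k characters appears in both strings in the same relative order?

Taking L at u[3]=v[4] → B at u[5]=v[5] → L at u[6]=v[6] → B at u[7]=v[7] → V at u[8]=v[8] → B at u[9]=v[9] → V at u[10]=v[10] → L at u[13]=v[12] gives a common subsequence of length 8, and the DP table's final entry dp[14][12] is also 8, so no common subsequence is longer.

8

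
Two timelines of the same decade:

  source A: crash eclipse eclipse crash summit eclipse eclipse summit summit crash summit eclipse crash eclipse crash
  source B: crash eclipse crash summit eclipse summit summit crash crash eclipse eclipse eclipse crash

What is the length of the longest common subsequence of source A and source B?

11

Match crash (source A #1, source B #1), then eclipse (source A #3, source B #2), then crash (source A #4, source B #3), then summit (source A #5, source B #4), then eclipse (source A #7, source B #5), then summit (source A #8, source B #6), then summit (source A #9, source B #7), then crash (source A #10, source B #9), then eclipse (source A #12, source B #11), then eclipse (source A #14, source B #12), then crash (source A #15, source B #13) — 11 events in the same relative order in both. dp[15][13] = 11 confirms this is the maximum.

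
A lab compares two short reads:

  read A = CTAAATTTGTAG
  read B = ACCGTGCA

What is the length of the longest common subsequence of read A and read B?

Match C [1,3]; then T [8,5]; then G [9,6]; then A [11,8] — 4 bases in the same relative order in both. The LCS DP gives dp[12][8] = 4, so this is optimal.

4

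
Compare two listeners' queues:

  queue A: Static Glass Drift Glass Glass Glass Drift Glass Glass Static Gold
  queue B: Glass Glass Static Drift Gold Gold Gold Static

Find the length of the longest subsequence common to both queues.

4

Pick Glass at queue A[2]=queue B[1], then Glass at queue A[4]=queue B[2], then Drift at queue A[7]=queue B[4], then Static at queue A[10]=queue B[8]; all 4 songs appear in both, in order. Since dp[11][8] = 4, nothing longer is possible.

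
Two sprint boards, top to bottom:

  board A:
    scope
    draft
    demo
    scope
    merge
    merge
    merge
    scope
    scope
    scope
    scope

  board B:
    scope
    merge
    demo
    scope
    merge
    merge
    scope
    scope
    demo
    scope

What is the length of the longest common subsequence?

8

Match scope [1,1], then demo [3,3], then scope [4,4], then merge [6,5], then merge [7,6], then scope [8,7], then scope [9,8], then scope [11,10] — 8 tasks in the same relative order in both. The LCS DP gives dp[11][10] = 8, so this is optimal.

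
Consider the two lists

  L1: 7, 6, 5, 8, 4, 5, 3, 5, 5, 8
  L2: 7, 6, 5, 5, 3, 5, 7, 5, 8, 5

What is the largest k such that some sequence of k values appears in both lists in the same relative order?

8

Let dp[i][j] be the LCS length of the first i values of L1 and the first j values of L2. dp[i][j] = dp[i-1][j-1]+1 when the i-th and j-th values match, else max(dp[i-1][j], dp[i][j-1]).
    ·  7  6  5  5  3  5  7  5  8  5
 ·  0  0  0  0  0  0  0  0  0  0  0
 7  0  1  1  1  1  1  1  1  1  1  1
 6  0  1  2  2  2  2  2  2  2  2  2
 5  0  1  2  3  3  3  3  3  3  3  3
 8  0  1  2  3  3  3  3  3  3  4  4
 4  0  1  2  3  3  3  3  3  3  4  4
 5  0  1  2  3  4  4  4  4  4  4  5
 3  0  1  2  3  4  5  5  5  5  5  5
 5  0  1  2  3  4  5  6  6  6  6  6
 5  0  1  2  3  4  5  6  6  7  7  7
 8  0  1  2  3  4  5  6  6  7  8  8
dp[10][10] = 8. One LCS (by backtracking along matches): 7, 6, 5, 5, 3, 5, 5, 8.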